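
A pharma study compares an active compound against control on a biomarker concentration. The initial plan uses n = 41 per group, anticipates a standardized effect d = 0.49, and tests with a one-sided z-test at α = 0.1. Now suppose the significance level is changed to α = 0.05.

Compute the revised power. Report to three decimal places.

δ = d·√(n/2) = 0.49 × √(41/2) = 2.2186 (unchanged). New critical value: z_{0.05} = 1.645.
Revised power = P(Z > 1.645 − δ) = Φ(0.574) = 0.7169.

Power ≈ 0.717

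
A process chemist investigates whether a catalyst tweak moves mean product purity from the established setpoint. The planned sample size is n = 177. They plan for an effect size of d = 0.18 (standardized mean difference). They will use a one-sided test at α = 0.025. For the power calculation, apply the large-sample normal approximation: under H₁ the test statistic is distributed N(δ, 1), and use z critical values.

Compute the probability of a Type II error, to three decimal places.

β ≈ 0.332

Noncentrality parameter: δ = d·√n = 0.18 × √177 = 2.3947
One-sided α = 0.025 → critical value z_{0.025} = 1.960.
Power = P(Z > 1.960 − δ) = Φ(0.435) = 0.6681.
Type II error: β = 1 − power = 1 − 0.6681 = 0.3319.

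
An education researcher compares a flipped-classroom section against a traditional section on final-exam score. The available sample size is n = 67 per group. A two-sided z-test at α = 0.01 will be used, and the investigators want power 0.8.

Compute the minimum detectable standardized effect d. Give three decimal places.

Need Φ(δ − 2.576) = 0.8, so δ = 2.576 + 0.842 = 3.417.
(Lower-tail contribution to power is negligible for δ > 0.)
δ = d·√(n/2) ⇒ d = δ/√(n/2) = 3.417/√(67/2) = 0.5904.

d ≈ 0.590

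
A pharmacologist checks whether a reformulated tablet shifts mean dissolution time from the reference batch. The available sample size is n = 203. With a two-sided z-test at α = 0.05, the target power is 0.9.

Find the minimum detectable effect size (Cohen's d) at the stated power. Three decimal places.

Need Φ(δ − 1.960) = 0.9, so δ = 1.960 + 1.282 = 3.242.
(The second rejection-region term Φ(−δ − z_{α/2}) is negligible and dropped.)
δ = d·√n ⇒ d = δ/√n = 3.242/√203 = 0.2275.

d ≈ 0.228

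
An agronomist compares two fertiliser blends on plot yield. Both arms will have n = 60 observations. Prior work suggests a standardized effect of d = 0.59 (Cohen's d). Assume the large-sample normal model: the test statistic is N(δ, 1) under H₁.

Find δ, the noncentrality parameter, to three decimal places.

δ ≈ 3.232

The noncentrality parameter scales effect size by the design's sample-size factor: δ = d·√(n/2) = 0.59 × √(60/2) = 3.2316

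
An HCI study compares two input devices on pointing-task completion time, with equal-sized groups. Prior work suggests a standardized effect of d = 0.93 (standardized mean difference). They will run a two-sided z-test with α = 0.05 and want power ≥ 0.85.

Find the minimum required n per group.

n = 21 per group

For power 0.85 need Φ(δ − z_{0.025}) = 0.85, so δ = z_{0.025} + z_{0.15} = 1.960 + 1.036 = 2.996.
(For δ > 0 the lower-tail rejection region contributes negligibly to power, so the one-term inversion is standard.)
δ = d·√(n/2) ⇒ n = 2(δ/d)² = 2 × (2.996 / 0.93)² = 20.76.
Rounding up, n = 21 per group.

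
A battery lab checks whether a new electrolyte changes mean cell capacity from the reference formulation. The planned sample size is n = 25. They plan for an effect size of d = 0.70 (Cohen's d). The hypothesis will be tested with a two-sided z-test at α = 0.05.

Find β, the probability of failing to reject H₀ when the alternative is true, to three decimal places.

Noncentrality parameter: δ = d·√n = 0.70 × √25 = 3.5000
Critical value for a two-sided test at α = 0.05: z_{α/2} = 1.960.
Power = Φ(δ − 1.960) + Φ(−δ − 1.960) = Φ(1.540) + Φ(-5.460) = 0.9382 + 0.0000 = 0.9382.
Type II error: β = 1 − power = 1 − 0.9382 = 0.0618.

β ≈ 0.062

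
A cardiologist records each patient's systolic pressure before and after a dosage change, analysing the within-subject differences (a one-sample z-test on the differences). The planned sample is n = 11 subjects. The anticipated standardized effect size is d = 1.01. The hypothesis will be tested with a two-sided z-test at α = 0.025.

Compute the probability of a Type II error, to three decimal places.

β ≈ 0.134

Noncentrality parameter: δ = d·√n = 1.01 × √11 = 3.3498
Two-sided α = 0.025 → critical value z_{0.0125} = 2.241.
Power = Φ(δ − 2.241) + Φ(−δ − 2.241) = Φ(1.108) + Φ(-5.591) = 0.8662 + 0.0000 = 0.8662.
Type II error: β = 1 − power = 1 − 0.8662 = 0.1338.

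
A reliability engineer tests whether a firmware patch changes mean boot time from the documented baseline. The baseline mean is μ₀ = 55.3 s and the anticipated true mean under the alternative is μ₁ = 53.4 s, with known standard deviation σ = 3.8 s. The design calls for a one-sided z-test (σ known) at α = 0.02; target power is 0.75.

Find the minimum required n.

Standardized effect: d = |μ₁ − μ₀| / σ = |53.4 − 55.3| / 3.8 = 0.5000
Set Φ(δ − 2.054) = 0.75; then δ − 2.054 = Φ⁻¹(0.75) = 0.674, giving δ = 2.728.
δ = d·√n ⇒ n = (δ/d)² = (2.728 / 0.5000)² = 29.77.
Rounding up, n = 30.

n = 30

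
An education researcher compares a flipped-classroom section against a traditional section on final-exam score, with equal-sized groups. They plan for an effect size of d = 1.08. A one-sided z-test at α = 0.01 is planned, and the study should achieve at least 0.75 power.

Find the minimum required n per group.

n = 16 per group

For power 0.75 need Φ(δ − z_{0.01}) = 0.75, so δ = z_{0.01} + z_{0.25} = 2.326 + 0.674 = 3.001.
δ = d·√(n/2) ⇒ n = 2(δ/d)² = 2 × (3.001 / 1.08)² = 15.44.
Rounding up, n = 16 per group.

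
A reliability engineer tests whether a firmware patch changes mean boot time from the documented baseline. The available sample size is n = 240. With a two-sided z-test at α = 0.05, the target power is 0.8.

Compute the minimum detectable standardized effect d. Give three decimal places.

Required noncentrality: δ = z_{0.025} + z_{0.20} = 1.960 + 0.842 = 2.802.
(Lower-tail contribution to power is negligible for δ > 0.)
δ = d·√n ⇒ d = δ/√n = 2.802/√240 = 0.1808.

d ≈ 0.181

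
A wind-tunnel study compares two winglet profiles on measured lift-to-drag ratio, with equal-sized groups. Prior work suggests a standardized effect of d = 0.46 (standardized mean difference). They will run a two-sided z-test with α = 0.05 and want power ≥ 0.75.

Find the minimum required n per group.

For power 0.75 need Φ(δ − z_{0.025}) = 0.75, so δ = z_{0.025} + z_{0.25} = 1.960 + 0.674 = 2.634.
(Ignoring the negligible lower-tail rejection probability gives the usual closed-form inversion.)
δ = d·√(n/2) ⇒ n = 2(δ/d)² = 2 × (2.634 / 0.46)² = 65.60.
Round up to the next whole unit.

n = 66 per group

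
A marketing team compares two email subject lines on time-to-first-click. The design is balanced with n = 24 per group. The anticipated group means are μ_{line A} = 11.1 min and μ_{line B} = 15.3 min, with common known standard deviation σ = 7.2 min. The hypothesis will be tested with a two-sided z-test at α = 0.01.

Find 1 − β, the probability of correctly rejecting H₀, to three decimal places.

Standardized effect: d = |μ_{line A} − μ_{line B}| / σ = |11.1 − 15.3| / 7.2 = 0.5833
Noncentrality parameter: δ = d·√(n/2) = 0.5833 × √(24/2) = 2.0207
Critical value for a two-sided test at α = 0.01: z_{α/2} = 2.576.
Power = Φ(δ − 2.576) + Φ(−δ − 2.576) = Φ(-0.555) + Φ(-4.597) = 0.2894 + 0.0000 = 0.2894.

Power ≈ 0.289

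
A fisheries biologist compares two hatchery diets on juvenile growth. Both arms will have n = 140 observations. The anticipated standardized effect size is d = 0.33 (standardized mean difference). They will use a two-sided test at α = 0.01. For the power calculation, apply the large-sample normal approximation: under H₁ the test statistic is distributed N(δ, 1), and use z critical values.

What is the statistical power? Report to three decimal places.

Power ≈ 0.573

Noncentrality parameter: δ = d·√(n/2) = 0.33 × √(140/2) = 2.7610
Critical value for a two-sided test at α = 0.01: z_{α/2} = 2.576.
Power = Φ(δ − 2.576) + Φ(−δ − 2.576) = Φ(0.185) + Φ(-5.337) = 0.5734 + 0.0000 = 0.5734.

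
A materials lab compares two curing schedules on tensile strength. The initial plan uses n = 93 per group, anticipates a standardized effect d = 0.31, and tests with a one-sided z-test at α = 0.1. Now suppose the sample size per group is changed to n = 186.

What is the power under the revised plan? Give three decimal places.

Power ≈ 0.956

With n = 186 per group: δ = d·√(n/2) = 0.31 × √(186/2) = 2.9895. Critical value z_{0.1} = 1.282.
Revised power = P(Z > 1.282 − δ) = Φ(1.708) = 0.9562.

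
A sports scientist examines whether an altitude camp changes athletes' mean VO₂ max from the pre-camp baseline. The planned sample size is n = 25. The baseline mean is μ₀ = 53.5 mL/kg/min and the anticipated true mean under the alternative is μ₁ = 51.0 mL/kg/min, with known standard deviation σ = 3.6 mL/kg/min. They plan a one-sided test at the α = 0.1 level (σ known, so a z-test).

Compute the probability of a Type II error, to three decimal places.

Standardized effect: d = |μ₁ − μ₀| / σ = |51.0 − 53.5| / 3.6 = 0.6944
Noncentrality parameter: δ = d·√n = 0.6944 × √25 = 3.4722
Critical value for a one-sided test at α = 0.1: z_α = 1.282.
Power = Φ(δ − 1.282) = Φ(2.191) = 0.9858.
Type II error: β = 1 − power = 1 − 0.9858 = 0.0142.

β ≈ 0.014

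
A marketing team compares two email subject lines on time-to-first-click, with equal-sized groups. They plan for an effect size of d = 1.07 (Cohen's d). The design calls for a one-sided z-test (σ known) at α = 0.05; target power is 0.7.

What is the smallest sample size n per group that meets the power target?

For power 0.7 need Φ(δ − z_{0.05}) = 0.7, so δ = z_{0.05} + z_{0.30} = 1.645 + 0.524 = 2.169.
δ = d·√(n/2) ⇒ n = 2(δ/d)² = 2 × (2.169 / 1.07)² = 8.22.
Rounding up, n = 9 per group.

n = 9 per group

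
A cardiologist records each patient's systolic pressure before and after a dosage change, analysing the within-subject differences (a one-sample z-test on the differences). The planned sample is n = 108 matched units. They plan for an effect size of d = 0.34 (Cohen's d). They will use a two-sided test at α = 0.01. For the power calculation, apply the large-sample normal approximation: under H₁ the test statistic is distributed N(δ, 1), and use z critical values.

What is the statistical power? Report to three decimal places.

Power ≈ 0.831

Noncentrality parameter: δ = d·√n = 0.34 × √108 = 3.5334
Two-sided α = 0.01 → critical value z_{0.005} = 2.576.
Power = Φ(δ − 2.576) + Φ(−δ − 2.576) = Φ(0.958) + Φ(-6.109) = 0.8309 + 0.0000 = 0.8309.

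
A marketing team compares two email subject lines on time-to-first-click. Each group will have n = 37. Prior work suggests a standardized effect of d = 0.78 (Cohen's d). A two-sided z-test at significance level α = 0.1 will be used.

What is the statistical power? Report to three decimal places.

Noncentrality parameter: δ = d·√(n/2) = 0.78 × √(37/2) = 3.3549
Critical value for a two-sided test at α = 0.1: z_{α/2} = 1.645.
Power = Φ(δ − 1.645) + Φ(−δ − 1.645) = Φ(1.710) + Φ(-5.000) = 0.9564 + 0.0000 = 0.9564.

Power ≈ 0.956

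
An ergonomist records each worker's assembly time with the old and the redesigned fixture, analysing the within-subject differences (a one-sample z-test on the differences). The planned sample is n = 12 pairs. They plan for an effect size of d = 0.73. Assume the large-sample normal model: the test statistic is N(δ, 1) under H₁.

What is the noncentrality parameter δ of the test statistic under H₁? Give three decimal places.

δ = d·√n = 0.73 × √12 = 2.5288

δ ≈ 2.529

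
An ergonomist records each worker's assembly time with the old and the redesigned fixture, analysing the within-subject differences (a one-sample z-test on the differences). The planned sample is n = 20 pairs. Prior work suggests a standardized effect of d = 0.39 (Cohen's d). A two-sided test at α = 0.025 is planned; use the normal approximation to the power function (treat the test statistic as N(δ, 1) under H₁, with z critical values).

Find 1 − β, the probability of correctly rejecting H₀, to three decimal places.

Power ≈ 0.310

Noncentrality parameter: δ = d·√n = 0.39 × √20 = 1.7441
Critical value for a two-sided test at α = 0.025: z_{α/2} = 2.241.
Power = Φ(δ − 2.241) + Φ(−δ − 2.241) = Φ(-0.497) + Φ(-3.986) = 0.3095 + 0.0000 = 0.3095.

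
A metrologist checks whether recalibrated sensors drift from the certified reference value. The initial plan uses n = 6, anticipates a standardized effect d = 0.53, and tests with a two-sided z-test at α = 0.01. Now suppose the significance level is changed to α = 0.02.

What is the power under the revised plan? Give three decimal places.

Power ≈ 0.152

δ = d·√n = 0.53 × √6 = 1.2982 (unchanged). New critical value: z_{0.01} = 2.326.
Revised power = Φ(δ − 2.326) + Φ(−δ − 2.326) = Φ(-1.028) + Φ(-3.625) = 0.1519 + 0.0001 = 0.1521.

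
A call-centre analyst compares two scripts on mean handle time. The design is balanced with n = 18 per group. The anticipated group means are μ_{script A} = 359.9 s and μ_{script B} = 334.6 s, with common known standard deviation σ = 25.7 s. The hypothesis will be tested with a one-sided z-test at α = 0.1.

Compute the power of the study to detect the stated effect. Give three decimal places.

Standardized effect: d = |μ_{script A} − μ_{script B}| / σ = |359.9 − 334.6| / 25.7 = 0.9844
Noncentrality parameter: δ = d·√(n/2) = 0.9844 × √(18/2) = 2.9533
One-sided α = 0.1 → critical value z_{0.1} = 1.282.
Power = Φ(δ − 1.282) = Φ(1.672) = 0.9527.

Power ≈ 0.953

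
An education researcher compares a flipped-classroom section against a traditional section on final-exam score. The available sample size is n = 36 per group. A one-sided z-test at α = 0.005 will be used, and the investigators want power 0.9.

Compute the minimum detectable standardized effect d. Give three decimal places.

Required noncentrality: δ = z_{0.005} + z_{0.10} = 2.576 + 1.282 = 3.857.
δ = d·√(n/2) ⇒ d = δ/√(n/2) = 3.857/√(36/2) = 0.9092.

d ≈ 0.909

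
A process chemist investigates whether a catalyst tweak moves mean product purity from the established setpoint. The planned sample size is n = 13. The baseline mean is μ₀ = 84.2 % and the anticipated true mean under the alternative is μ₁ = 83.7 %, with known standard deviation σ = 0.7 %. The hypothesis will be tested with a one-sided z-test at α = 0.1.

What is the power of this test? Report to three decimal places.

Standardized effect: d = |μ₁ − μ₀| / σ = |83.7 − 84.2| / 0.7 = 0.7143
Noncentrality parameter: λ = d·√n = 0.7143 × √13 = 2.5754
Critical value for a one-sided test at α = 0.1: z_α = 1.282.
Power = P(Z > 1.282 − λ) = Φ(1.294) = 0.9021.

Power ≈ 0.902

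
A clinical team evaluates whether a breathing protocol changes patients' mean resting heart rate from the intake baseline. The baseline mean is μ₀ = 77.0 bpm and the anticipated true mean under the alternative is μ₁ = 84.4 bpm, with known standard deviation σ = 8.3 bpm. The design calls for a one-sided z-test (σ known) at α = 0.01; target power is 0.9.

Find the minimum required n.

n = 17

Standardized effect: d = |μ₁ − μ₀| / σ = |84.4 − 77.0| / 8.3 = 0.8916
For power 0.9 need Φ(δ − z_{0.01}) = 0.9, so δ = z_{0.01} + z_{0.10} = 2.326 + 1.282 = 3.608.
δ = d·√n ⇒ n = (δ/d)² = (3.608 / 0.8916)² = 16.38.
Round up to the next whole unit.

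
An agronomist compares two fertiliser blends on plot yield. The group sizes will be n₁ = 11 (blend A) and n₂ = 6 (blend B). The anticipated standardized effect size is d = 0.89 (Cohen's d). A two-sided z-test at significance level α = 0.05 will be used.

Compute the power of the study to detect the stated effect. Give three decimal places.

Power ≈ 0.418

Noncentrality parameter: δ = d / √(1/n₁ + 1/n₂) = 0.89 / √(1/11 + 1/6) = 1.7536
Critical value for a two-sided test at α = 0.05: z_{α/2} = 1.960.
Power = Φ(δ − 1.960) + Φ(−δ − 1.960) = Φ(-0.206) + Φ(-3.714) = 0.4183 + 0.0001 = 0.4184.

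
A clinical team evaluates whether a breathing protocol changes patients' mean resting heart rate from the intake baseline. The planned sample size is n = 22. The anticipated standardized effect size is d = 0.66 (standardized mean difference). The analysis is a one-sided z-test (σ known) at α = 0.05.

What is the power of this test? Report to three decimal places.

Noncentrality parameter: δ = d·√n = 0.66 × √22 = 3.0957
Critical value for a one-sided test at α = 0.05: z_α = 1.645.
Power = P(Z > 1.645 − δ) = Φ(1.451) = 0.9266.

Power ≈ 0.927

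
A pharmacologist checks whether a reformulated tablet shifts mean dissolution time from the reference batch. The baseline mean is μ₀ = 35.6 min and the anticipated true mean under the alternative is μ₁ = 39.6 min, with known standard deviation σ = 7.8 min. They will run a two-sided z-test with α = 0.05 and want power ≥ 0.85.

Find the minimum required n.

Standardized effect: d = |μ₁ − μ₀| / σ = |39.6 − 35.6| / 7.8 = 0.5128
For power 0.85 need Φ(δ − z_{0.025}) = 0.85, so δ = z_{0.025} + z_{0.15} = 1.960 + 1.036 = 2.996.
(The Φ(−δ − z_{α/2}) term is vanishingly small for δ > 0 and is dropped in the standard sample-size formula.)
δ = d·√n ⇒ n = (δ/d)² = (2.996 / 0.5128)² = 34.14.
Rounding up, n = 35.

n = 35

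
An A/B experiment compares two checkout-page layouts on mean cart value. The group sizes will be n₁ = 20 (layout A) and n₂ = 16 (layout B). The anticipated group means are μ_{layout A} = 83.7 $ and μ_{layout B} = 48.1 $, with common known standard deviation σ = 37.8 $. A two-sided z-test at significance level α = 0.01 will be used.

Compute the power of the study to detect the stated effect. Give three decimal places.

Power ≈ 0.592

Standardized effect: d = |μ_{layout A} − μ_{layout B}| / σ = |83.7 − 48.1| / 37.8 = 0.9418
Noncentrality parameter: δ = d / √(1/n₁ + 1/n₂) = 0.9418 / √(1/20 + 1/16) = 2.8079
Two-sided α = 0.01 → critical value z_{0.005} = 2.576.
Power = Φ(δ − 2.576) + Φ(−δ − 2.576) = Φ(0.232) + Φ(-5.384) = 0.5918 + 0.0000 = 0.5918.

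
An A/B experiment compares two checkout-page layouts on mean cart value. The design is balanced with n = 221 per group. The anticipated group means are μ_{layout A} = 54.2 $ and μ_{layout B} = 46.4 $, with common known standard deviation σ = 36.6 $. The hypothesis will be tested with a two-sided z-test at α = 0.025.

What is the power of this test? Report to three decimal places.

Power ≈ 0.500

Standardized effect: d = |μ_{layout A} − μ_{layout B}| / σ = |54.2 − 46.4| / 36.6 = 0.2131
Noncentrality parameter: δ = d·√(n/2) = 0.2131 × √(221/2) = 2.2402
Critical value for a two-sided test at α = 0.025: z_{α/2} = 2.241.
Power = Φ(δ − 2.241) + Φ(−δ − 2.241) = Φ(-0.001) + Φ(-4.482) = 0.4995 + 0.0000 = 0.4995.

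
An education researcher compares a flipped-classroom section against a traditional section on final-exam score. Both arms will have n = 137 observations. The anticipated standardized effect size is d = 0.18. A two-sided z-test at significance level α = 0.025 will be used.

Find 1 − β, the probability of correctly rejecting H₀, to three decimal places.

Power ≈ 0.226

Noncentrality parameter: δ = d·√(n/2) = 0.18 × √(137/2) = 1.4898
Two-sided α = 0.025 → critical value z_{0.0125} = 2.241.
Power = Φ(δ − 2.241) + Φ(−δ − 2.241) = Φ(-0.752) + Φ(-3.731) = 0.2261 + 0.0001 = 0.2262.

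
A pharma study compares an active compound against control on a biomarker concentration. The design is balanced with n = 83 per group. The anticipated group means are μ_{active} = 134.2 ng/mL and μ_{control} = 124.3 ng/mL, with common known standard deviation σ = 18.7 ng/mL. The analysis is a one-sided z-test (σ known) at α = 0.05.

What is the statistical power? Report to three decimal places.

Power ≈ 0.961

Standardized effect: d = |μ_{active} − μ_{control}| / σ = |134.2 − 124.3| / 18.7 = 0.5294
Noncentrality parameter: δ = d·√(n/2) = 0.5294 × √(83/2) = 3.4105
One-sided α = 0.05 → critical value z_{0.05} = 1.645.
Power = P(Z > 1.645 − δ) = Φ(1.766) = 0.9613.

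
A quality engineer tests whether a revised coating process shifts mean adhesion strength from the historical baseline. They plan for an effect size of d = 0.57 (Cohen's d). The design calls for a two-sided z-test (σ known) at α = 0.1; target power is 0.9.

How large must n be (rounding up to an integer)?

For power 0.9 need Φ(δ − z_{0.05}) = 0.9, so δ = z_{0.05} + z_{0.10} = 1.645 + 1.282 = 2.926.
(Ignoring the negligible lower-tail rejection probability gives the usual closed-form inversion.)
δ = d·√n ⇒ n = (δ/d)² = (2.926 / 0.57)² = 26.36.
Round up to the next whole unit.

n = 27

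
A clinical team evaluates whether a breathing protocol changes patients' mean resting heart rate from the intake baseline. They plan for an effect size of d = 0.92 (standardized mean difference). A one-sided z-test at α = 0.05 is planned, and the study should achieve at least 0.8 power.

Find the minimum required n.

Set Φ(δ − 1.645) = 0.8; then δ − 1.645 = Φ⁻¹(0.8) = 0.842, giving δ = 2.486.
δ = d·√n ⇒ n = (δ/d)² = (2.486 / 0.92)² = 7.30.
Rounding up, n = 8.

n = 8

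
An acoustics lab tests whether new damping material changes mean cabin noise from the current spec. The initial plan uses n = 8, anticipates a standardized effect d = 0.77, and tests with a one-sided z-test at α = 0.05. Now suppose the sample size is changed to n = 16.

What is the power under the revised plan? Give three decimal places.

Power ≈ 0.924

With n = 16: δ = d·√n = 0.77 × √16 = 3.0800. Critical value z_{0.05} = 1.645.
Revised power = Φ(δ − 1.645) = Φ(1.435) = 0.9244.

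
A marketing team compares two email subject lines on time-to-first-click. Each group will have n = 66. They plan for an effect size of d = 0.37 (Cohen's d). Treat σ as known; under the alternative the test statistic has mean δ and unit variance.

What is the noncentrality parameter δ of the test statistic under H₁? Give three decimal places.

δ ≈ 2.125

The noncentrality parameter scales effect size by the design's sample-size factor: δ = d·√(n/2) = 0.37 × √(66/2) = 2.1255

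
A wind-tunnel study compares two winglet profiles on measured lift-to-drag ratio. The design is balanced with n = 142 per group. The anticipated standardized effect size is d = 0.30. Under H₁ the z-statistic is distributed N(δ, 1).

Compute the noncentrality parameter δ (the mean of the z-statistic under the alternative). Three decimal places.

The noncentrality parameter scales effect size by the design's sample-size factor: δ = d·√(n/2) = 0.30 × √(142/2) = 2.5278

δ ≈ 2.528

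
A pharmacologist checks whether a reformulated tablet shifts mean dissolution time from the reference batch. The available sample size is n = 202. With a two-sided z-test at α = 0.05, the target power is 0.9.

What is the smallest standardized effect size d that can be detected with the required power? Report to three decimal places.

Required noncentrality: δ = z_{0.025} + z_{0.10} = 1.960 + 1.282 = 3.242.
(Lower-tail contribution to power is negligible for δ > 0.)
δ = d·√n ⇒ d = δ/√n = 3.242/√202 = 0.2281.

d ≈ 0.228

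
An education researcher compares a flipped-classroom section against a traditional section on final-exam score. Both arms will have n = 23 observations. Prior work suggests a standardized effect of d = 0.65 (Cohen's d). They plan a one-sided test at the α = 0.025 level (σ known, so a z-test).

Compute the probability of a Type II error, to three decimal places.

β ≈ 0.404

Noncentrality parameter: λ = d·√(n/2) = 0.65 × √(23/2) = 2.2043
Critical value for a one-sided test at α = 0.025: z_α = 1.960.
Power = P(Z > 1.960 − λ) = Φ(0.244) = 0.5965.
Type II error: β = 1 − power = 1 − 0.5965 = 0.4035.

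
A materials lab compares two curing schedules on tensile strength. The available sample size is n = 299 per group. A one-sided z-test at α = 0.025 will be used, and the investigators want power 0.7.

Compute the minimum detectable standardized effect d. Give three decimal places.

d ≈ 0.203

Required noncentrality: δ = z_{0.025} + z_{0.30} = 1.960 + 0.524 = 2.484.
δ = d·√(n/2) ⇒ d = δ/√(n/2) = 2.484/√(299/2) = 0.2032.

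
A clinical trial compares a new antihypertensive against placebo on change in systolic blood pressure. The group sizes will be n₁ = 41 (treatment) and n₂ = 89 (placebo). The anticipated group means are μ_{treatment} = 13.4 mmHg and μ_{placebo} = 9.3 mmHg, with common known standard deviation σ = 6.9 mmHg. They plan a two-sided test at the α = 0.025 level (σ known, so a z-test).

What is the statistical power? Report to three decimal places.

Standardized effect: d = |μ_{treatment} − μ_{placebo}| / σ = |13.4 − 9.3| / 6.9 = 0.5942
Noncentrality parameter: δ = d / √(1/n₁ + 1/n₂) = 0.5942 / √(1/41 + 1/89) = 3.1481
Critical value for a two-sided test at α = 0.025: z_{α/2} = 2.241.
Power = Φ(δ − 2.241) + Φ(−δ − 2.241) = Φ(0.907) + Φ(-5.390) = 0.8177 + 0.0000 = 0.8177.

Power ≈ 0.818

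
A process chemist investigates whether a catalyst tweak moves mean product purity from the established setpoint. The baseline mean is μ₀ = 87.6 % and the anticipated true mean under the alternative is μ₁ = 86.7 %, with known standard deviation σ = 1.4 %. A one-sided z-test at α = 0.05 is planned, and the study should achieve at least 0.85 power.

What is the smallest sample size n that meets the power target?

n = 18

Standardized effect: d = |μ₁ − μ₀| / σ = |86.7 − 87.6| / 1.4 = 0.6429
For power 0.85 need Φ(δ − z_{0.05}) = 0.85, so δ = z_{0.05} + z_{0.15} = 1.645 + 1.036 = 2.681.
δ = d·√n ⇒ n = (δ/d)² = (2.681 / 0.6429)² = 17.40.
Round up to the next whole unit.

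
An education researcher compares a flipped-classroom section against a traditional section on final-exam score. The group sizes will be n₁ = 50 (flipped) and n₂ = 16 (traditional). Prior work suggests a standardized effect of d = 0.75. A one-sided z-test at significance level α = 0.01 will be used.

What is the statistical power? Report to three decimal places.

Noncentrality parameter: δ = d / √(1/n₁ + 1/n₂) = 0.75 / √(1/50 + 1/16) = 2.6112
One-sided α = 0.01 → critical value z_{0.01} = 2.326.
Power = Φ(δ − 2.326) = Φ(0.285) = 0.6121.

Power ≈ 0.612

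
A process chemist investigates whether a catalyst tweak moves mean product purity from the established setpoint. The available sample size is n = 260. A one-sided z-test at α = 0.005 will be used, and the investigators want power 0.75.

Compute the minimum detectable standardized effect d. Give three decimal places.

Need Φ(δ − 2.576) = 0.75, so δ = 2.576 + 0.674 = 3.250.
δ = d·√n ⇒ d = δ/√n = 3.250/√260 = 0.2016.

d ≈ 0.202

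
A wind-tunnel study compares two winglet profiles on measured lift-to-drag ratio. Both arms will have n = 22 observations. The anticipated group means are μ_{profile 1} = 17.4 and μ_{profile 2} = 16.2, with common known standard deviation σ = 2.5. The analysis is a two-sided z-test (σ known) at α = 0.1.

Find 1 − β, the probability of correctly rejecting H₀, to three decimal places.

Standardized effect: d = |μ_{profile 1} − μ_{profile 2}| / σ = |17.4 − 16.2| / 2.5 = 0.4800
Noncentrality parameter: δ = d·√(n/2) = 0.4800 × √(22/2) = 1.5920
Critical value for a two-sided test at α = 0.1: z_{α/2} = 1.645.
Power = Φ(δ − 1.645) + Φ(−δ − 1.645) = Φ(-0.053) + Φ(-3.237) = 0.4789 + 0.0006 = 0.4795.

Power ≈ 0.480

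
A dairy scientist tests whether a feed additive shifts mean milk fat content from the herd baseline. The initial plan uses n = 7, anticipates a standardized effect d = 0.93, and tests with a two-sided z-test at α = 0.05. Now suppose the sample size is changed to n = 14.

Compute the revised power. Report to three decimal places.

Power ≈ 0.936

With n = 14: δ = d·√n = 0.93 × √14 = 3.4797. Critical value z_{0.025} = 1.960.
Revised power = Φ(δ − 1.960) + Φ(−δ − 1.960) = Φ(1.520) + Φ(-5.440) = 0.9357 + 0.0000 = 0.9357.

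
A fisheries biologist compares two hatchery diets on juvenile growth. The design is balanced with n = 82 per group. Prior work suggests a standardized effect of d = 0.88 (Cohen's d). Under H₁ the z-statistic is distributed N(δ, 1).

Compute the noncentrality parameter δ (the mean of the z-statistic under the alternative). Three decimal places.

δ = d·√(n/2) = 0.88 × √(82/2) = 5.6347

δ ≈ 5.635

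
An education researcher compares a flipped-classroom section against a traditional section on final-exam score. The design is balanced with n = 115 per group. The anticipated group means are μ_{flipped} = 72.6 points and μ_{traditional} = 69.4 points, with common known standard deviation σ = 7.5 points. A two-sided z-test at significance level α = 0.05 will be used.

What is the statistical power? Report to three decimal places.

Power ≈ 0.899

Standardized effect: d = |μ_{flipped} − μ_{traditional}| / σ = |72.6 − 69.4| / 7.5 = 0.4267
Noncentrality parameter: δ = d·√(n/2) = 0.4267 × √(115/2) = 3.2354
Two-sided α = 0.05 → critical value z_{0.025} = 1.960.
Power = Φ(δ − 1.960) + Φ(−δ − 1.960) = Φ(1.275) + Φ(-5.195) = 0.8989 + 0.0000 = 0.8989.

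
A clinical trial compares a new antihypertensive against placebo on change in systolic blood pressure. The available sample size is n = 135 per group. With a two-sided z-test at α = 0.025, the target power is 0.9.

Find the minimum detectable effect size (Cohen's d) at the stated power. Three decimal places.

Need Φ(δ − 2.241) = 0.9, so δ = 2.241 + 1.282 = 3.523.
(Lower-tail contribution to power is negligible for δ > 0.)
δ = d·√(n/2) ⇒ d = δ/√(n/2) = 3.523/√(135/2) = 0.4288.

d ≈ 0.429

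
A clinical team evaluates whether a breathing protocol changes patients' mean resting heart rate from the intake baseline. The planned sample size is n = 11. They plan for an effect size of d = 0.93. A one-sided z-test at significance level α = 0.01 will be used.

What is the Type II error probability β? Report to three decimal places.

β ≈ 0.224

Noncentrality parameter: δ = d·√n = 0.93 × √11 = 3.0845
One-sided α = 0.01 → critical value z_{0.01} = 2.326.
Power = P(Z > 2.326 − δ) = Φ(0.758) = 0.7758.
Type II error: β = 1 − power = 1 − 0.7758 = 0.2242.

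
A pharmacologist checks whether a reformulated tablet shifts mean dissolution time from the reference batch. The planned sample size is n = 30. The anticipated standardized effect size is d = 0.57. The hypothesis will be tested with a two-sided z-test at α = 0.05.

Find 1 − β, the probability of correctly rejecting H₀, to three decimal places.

Power ≈ 0.877

Noncentrality parameter: δ = d·√n = 0.57 × √30 = 3.1220
Critical value for a two-sided test at α = 0.05: z_{α/2} = 1.960.
Power = Φ(δ − 1.960) + Φ(−δ − 1.960) = Φ(1.162) + Φ(-5.082) = 0.8774 + 0.0000 = 0.8774.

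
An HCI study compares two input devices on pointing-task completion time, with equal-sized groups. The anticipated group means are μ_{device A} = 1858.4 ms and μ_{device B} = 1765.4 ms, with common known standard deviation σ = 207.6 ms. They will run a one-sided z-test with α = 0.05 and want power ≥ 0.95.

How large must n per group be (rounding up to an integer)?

Standardized effect: d = |μ_{device A} − μ_{device B}| / σ = |1858.4 − 1765.4| / 207.6 = 0.4480
Set Φ(δ − 1.645) = 0.95; then δ − 1.645 = Φ⁻¹(0.95) = 1.645, giving δ = 3.290.
δ = d·√(n/2) ⇒ n = 2(δ/d)² = 2 × (3.290 / 0.4480)² = 107.85.
Round up to the next whole unit.

n = 108 per group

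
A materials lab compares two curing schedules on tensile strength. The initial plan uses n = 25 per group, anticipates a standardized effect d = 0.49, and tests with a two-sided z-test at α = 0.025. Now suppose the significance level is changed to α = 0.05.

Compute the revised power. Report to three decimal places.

Power ≈ 0.410

δ = d·√(n/2) = 0.49 × √(25/2) = 1.7324 (unchanged). New critical value: z_{0.025} = 1.960.
Revised power = Φ(δ − 1.960) + Φ(−δ − 1.960) = Φ(-0.228) + Φ(-3.692) = 0.4100 + 0.0001 = 0.4101.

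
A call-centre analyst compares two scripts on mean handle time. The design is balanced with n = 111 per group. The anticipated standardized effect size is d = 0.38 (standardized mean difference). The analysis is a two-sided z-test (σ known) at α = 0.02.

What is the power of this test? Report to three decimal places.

Noncentrality parameter: δ = d·√(n/2) = 0.38 × √(111/2) = 2.8309
Two-sided α = 0.02 → critical value z_{0.01} = 2.326.
Power = Φ(δ − 2.326) + Φ(−δ − 2.326) = Φ(0.505) + Φ(-5.157) = 0.6931 + 0.0000 = 0.6931.

Power ≈ 0.693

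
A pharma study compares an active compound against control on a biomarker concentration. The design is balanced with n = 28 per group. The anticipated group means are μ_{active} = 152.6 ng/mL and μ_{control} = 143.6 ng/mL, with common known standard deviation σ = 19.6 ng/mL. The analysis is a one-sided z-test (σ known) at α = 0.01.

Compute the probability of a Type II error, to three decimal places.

Standardized effect: d = |μ_{active} − μ_{control}| / σ = |152.6 − 143.6| / 19.6 = 0.4592
Noncentrality parameter: δ = d·√(n/2) = 0.4592 × √(28/2) = 1.7181
One-sided α = 0.01 → critical value z_{0.01} = 2.326.
Power = P(Z > 2.326 − δ) = Φ(-0.608) = 0.2715.
Type II error: β = 1 − power = 1 − 0.2715 = 0.7285.

β ≈ 0.728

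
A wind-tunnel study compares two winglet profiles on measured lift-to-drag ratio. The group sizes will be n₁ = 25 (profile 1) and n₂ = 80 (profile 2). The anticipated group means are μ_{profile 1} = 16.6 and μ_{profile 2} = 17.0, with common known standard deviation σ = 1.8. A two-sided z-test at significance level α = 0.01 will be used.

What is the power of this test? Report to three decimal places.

Standardized effect: d = |μ_{profile 1} − μ_{profile 2}| / σ = |16.6 − 17.0| / 1.8 = 0.2222
Noncentrality parameter: δ = d / √(1/n₁ + 1/n₂) = 0.2222 / √(1/25 + 1/80) = 0.9699
Critical value for a two-sided test at α = 0.01: z_{α/2} = 2.576.
Power = Φ(δ − 2.576) + Φ(−δ − 2.576) = Φ(-1.606) + Φ(-3.546) = 0.0541 + 0.0002 = 0.0543.

Power ≈ 0.054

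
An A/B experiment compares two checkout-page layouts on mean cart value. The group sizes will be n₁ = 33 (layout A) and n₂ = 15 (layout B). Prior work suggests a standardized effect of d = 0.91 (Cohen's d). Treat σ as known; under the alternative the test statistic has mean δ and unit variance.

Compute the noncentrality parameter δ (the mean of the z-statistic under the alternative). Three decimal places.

δ = d / √(1/n₁ + 1/n₂) = 0.91 / √(1/33 + 1/15) = 2.9223

δ ≈ 2.922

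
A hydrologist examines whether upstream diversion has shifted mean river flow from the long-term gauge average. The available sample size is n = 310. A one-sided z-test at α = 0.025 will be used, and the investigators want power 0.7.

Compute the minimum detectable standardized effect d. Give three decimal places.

Required noncentrality: δ = z_{0.025} + z_{0.30} = 1.960 + 0.524 = 2.484.
δ = d·√n ⇒ d = δ/√n = 2.484/√310 = 0.1411.

d ≈ 0.141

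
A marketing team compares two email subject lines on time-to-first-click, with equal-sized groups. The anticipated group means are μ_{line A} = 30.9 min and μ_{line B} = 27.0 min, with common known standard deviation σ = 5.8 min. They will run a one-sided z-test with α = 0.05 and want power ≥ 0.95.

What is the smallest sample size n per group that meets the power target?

n = 48 per group

Standardized effect: d = |μ_{line A} − μ_{line B}| / σ = |30.9 − 27.0| / 5.8 = 0.6724
Set Φ(δ − 1.645) = 0.95; then δ − 1.645 = Φ⁻¹(0.95) = 1.645, giving δ = 3.290.
δ = d·√(n/2) ⇒ n = 2(δ/d)² = 2 × (3.290 / 0.6724)² = 47.87.
Round up to the next whole unit.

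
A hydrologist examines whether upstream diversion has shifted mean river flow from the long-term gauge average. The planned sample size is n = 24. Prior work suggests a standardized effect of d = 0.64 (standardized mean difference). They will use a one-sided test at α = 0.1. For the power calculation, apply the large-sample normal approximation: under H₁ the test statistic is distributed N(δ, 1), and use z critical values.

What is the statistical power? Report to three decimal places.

Noncentrality parameter: δ = d·√n = 0.64 × √24 = 3.1353
Critical value for a one-sided test at α = 0.1: z_α = 1.282.
Power = P(Z > 1.282 − δ) = Φ(1.854) = 0.9681.

Power ≈ 0.968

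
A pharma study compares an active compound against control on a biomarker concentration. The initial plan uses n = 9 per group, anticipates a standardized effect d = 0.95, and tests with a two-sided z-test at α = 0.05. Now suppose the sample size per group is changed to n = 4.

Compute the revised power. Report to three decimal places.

With n = 4 per group: δ = d·√(n/2) = 0.95 × √(4/2) = 1.3435. Critical value z_{0.025} = 1.960.
Revised power = Φ(δ − 1.960) + Φ(−δ − 1.960) = Φ(-0.616) + Φ(-3.303) = 0.2688 + 0.0005 = 0.2693.

Power ≈ 0.269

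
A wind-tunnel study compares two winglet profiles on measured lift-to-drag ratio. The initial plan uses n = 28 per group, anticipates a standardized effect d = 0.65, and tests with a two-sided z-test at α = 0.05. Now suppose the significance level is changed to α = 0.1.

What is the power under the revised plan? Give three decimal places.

δ = d·√(n/2) = 0.65 × √(28/2) = 2.4321 (unchanged). New critical value: z_{0.05} = 1.645.
Revised power = Φ(δ − 1.645) + Φ(−δ − 1.645) = Φ(0.787) + Φ(-4.077) = 0.7844 + 0.0000 = 0.7844.

Power ≈ 0.784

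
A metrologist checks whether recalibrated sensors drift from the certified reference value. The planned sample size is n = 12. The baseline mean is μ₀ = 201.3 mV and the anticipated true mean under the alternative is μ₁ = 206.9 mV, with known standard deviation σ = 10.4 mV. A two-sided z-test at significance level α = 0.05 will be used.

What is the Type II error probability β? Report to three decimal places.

β ≈ 0.538

Standardized effect: d = |μ₁ − μ₀| / σ = |206.9 − 201.3| / 10.4 = 0.5385
Noncentrality parameter: δ = d·√n = 0.5385 × √12 = 1.8653
Two-sided α = 0.05 → critical value z_{0.025} = 1.960.
Power = Φ(δ − 1.960) + Φ(−δ − 1.960) = Φ(-0.095) + Φ(-3.825) = 0.4623 + 0.0001 = 0.4624.
Type II error: β = 1 − power = 1 − 0.4624 = 0.5376.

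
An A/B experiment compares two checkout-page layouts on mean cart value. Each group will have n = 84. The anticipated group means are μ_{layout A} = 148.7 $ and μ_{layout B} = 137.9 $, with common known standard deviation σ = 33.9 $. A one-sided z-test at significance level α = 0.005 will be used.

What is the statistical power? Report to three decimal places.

Standardized effect: d = |μ_{layout A} − μ_{layout B}| / σ = |148.7 − 137.9| / 33.9 = 0.3186
Noncentrality parameter: δ = d·√(n/2) = 0.3186 × √(84/2) = 2.0647
Critical value for a one-sided test at α = 0.005: z_α = 2.576.
Power = P(Z > 2.576 − δ) = Φ(-0.511) = 0.3046.

Power ≈ 0.305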